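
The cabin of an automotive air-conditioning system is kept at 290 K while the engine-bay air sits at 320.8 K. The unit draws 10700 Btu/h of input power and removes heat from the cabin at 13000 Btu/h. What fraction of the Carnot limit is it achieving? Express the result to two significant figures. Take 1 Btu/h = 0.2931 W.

0.13

COP_actual = Q̇_C/Ẇ = 13000/10700 = 1.215.
The reservoir spacing is ΔT = 320.8 − 290 = 30.80 K.
COP_Carnot = T_C/ΔT = 290.00/30.80 = 9.416.
η_II = COP_actual/COP_Carnot = 1.215/9.416 = 0.1290.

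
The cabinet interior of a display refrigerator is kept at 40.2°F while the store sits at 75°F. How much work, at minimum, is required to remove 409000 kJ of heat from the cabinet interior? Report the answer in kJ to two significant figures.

28000 kJ

In absolute terms T_C = 277.71 K and T_H = 297.04 K, so ΔT = 19.33 K.
The reversible limit is COP_R = T_C/ΔT = 14.36, so W_min = Q_C/COP = Q_C·ΔT/T_C.
W_min = 409000 × 19.33/277.71 = 28470 kJ.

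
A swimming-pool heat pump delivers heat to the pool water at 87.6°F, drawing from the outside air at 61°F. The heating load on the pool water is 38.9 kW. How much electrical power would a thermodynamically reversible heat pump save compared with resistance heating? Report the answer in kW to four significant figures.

37.01 kW

In absolute terms T_C = 289.26 K and T_H = 304.04 K, so ΔT = 14.78 K.
COP_Carnot = T_H/ΔT = 304.04/14.78 = 20.57.
Resistance heating needs Ẇ_res = Q̇_H = 38.90 kW; the reversible heat pump needs only Ẇ_hp = Q̇_H/COP = 1.891 kW.
Saving = 38.90 − 1.891 = 37.01 kW.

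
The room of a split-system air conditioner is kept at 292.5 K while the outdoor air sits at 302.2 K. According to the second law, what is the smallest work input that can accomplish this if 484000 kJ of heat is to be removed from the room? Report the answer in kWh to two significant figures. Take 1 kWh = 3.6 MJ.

The reservoir spacing is ΔT = 302.2 − 292.5 = 9.700 K.
The reversible limit is COP_R = T_C/ΔT = 30.15, so W_min = Q_C/COP = Q_C·ΔT/T_C.
W_min = 484000 × 9.700/292.50 = 16050 kJ = 4.458 kWh.

4.5 kWh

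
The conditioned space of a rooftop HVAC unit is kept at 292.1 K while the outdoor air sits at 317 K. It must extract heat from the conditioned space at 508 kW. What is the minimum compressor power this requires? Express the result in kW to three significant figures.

The reservoir spacing is ΔT = 317 − 292.1 = 24.90 K.
COP_Carnot = T_C/ΔT = 292.10/24.90 = 11.73.
Ẇ_min = Q̇/COP_Carnot = 508.0/11.73 = 43.30 kW.

43.3 kW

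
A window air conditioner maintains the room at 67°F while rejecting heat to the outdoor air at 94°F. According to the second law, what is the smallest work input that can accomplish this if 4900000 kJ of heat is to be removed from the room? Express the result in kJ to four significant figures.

In absolute terms T_C = 292.59 K and T_H = 307.59 K, so ΔT = 15.00 K.
The reversible limit is COP_R = T_C/ΔT = 19.51, so W_min = Q_C/COP = Q_C·ΔT/T_C.
W_min = 4900000 × 15.00/292.59 = 251200 kJ.

251200 kJ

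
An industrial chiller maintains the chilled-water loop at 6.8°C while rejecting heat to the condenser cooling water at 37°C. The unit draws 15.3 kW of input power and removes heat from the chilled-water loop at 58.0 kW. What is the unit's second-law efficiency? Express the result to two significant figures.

COP_actual = Q̇_C/Ẇ = 58.00/15.30 = 3.791.
In absolute terms T_C = 279.95 K and T_H = 310.15 K, so ΔT = 30.20 K.
COP_Carnot = T_C/ΔT = 279.95/30.20 = 9.270.
η_II = COP_actual/COP_Carnot = 3.791/9.270 = 0.4089.

0.41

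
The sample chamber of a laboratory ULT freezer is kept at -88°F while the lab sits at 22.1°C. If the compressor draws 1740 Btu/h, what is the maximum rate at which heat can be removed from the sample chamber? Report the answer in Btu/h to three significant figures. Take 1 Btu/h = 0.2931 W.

In absolute terms T_C = 206.48 K and T_H = 295.25 K, so ΔT = 88.77 K.
COP_Carnot = T_C/ΔT = 206.48/88.77 = 2.326.
Q̇_max = COP_Carnot × Ẇ = 2.326 × 1740 Btu/h = 4047 Btu/h.

4050 Btu/h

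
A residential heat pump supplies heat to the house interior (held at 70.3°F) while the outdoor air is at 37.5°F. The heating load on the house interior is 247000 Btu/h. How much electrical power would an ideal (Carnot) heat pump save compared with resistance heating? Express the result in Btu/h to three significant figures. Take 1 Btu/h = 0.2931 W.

In absolute terms T_C = 276.21 K and T_H = 294.43 K, so ΔT = 18.22 K.
COP_Carnot = T_H/ΔT = 294.43/18.22 = 16.16.
Resistance heating needs Ẇ_res = Q̇_H = 247000 Btu/h; the reversible heat pump needs only Ẇ_hp = Q̇_H/COP = 15290 Btu/h.
Saving = 247000 − 15290 = 231700 Btu/h.

232000 Btu/h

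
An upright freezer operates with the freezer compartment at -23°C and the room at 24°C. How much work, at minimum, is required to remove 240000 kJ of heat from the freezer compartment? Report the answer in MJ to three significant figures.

In absolute terms T_C = 250.15 K and T_H = 297.15 K, so ΔT = 47.00 K.
The reversible limit is COP_R = T_C/ΔT = 5.322, so W_min = Q_C/COP = Q_C·ΔT/T_C.
W_min = 240000 × 47.00/250.15 = 45090 kJ = 45.09 MJ.

45.1 MJ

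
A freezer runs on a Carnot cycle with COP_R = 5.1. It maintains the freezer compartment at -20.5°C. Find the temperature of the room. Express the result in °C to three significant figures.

COP_R = T_C/(T_H − T_C) gives T_H − T_C = T_C/COP.
With T_C = 252.65 K, T_H = 252.65 × (1 + 1/5.1) = 302.19 K.
Converting, 302.19 K = 29.04°C.

29.0 °C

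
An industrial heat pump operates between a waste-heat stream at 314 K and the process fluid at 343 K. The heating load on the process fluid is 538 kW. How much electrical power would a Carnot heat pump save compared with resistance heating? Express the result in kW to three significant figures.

The reservoir spacing is ΔT = 343 − 314 = 29.00 K.
COP_Carnot = T_H/ΔT = 343.00/29.00 = 11.83.
Resistance heating needs Ẇ_res = Q̇_H = 538.0 kW; the reversible heat pump needs only Ẇ_hp = Q̇_H/COP = 45.49 kW.
Saving = 538.0 − 45.49 = 492.5 kW.

493 kW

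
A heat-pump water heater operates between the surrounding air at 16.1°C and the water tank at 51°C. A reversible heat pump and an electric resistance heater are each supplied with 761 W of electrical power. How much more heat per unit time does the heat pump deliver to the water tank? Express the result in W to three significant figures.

6310 W

In absolute terms T_C = 289.25 K and T_H = 324.15 K, so ΔT = 34.90 K.
COP_Carnot = T_H/ΔT = 324.15/34.90 = 9.288.
The heat pump delivers Q̇_H = COP × Ẇ = 7068 W; the resistance heater delivers Ẇ = 761.0 W.
Extra = (COP − 1)·Ẇ = 6307 W.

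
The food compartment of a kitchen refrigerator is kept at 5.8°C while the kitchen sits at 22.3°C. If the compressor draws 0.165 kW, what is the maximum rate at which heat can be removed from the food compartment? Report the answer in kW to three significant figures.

In absolute terms T_C = 278.95 K and T_H = 295.45 K, so ΔT = 16.50 K.
COP_Carnot = T_C/ΔT = 278.95/16.50 = 16.91.
Q̇_max = COP_Carnot × Ẇ = 16.91 × 0.1650 kW = 2.790 kW.

2.79 kW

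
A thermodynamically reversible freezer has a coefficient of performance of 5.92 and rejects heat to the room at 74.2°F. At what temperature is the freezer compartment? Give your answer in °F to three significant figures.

For a Carnot refrigerator COP_R = T_C/(T_H − T_C), so T_C = COP·T_H/(1 + COP).
With T_H = 296.59 K, T_C = 5.92 × 296.59/6.920 = 253.73 K.
Converting, 253.73 K = -2.95°F.

-2.95 °F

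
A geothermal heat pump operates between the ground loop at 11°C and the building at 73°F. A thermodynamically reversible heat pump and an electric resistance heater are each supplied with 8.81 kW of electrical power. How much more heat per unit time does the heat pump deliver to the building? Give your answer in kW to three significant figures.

In absolute terms T_C = 284.15 K and T_H = 295.93 K, so ΔT = 11.78 K.
COP_Carnot = T_H/ΔT = 295.93/11.78 = 25.13.
The heat pump delivers Q̇_H = COP × Ẇ = 221.4 kW; the resistance heater delivers Ẇ = 8.810 kW.
Extra = (COP − 1)·Ẇ = 212.5 kW.

213 kW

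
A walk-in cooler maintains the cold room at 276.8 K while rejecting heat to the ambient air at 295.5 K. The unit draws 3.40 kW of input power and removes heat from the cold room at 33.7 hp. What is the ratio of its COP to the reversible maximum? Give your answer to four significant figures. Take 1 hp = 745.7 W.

Converting, Q̇_C = 33.70 hp = 25.13 kW, so COP_actual = Q̇_C/Ẇ = 25.13/3.400 = 7.391.
The reservoir spacing is ΔT = 295.5 − 276.8 = 18.70 K.
COP_Carnot = T_C/ΔT = 276.80/18.70 = 14.80.
η_II = COP_actual/COP_Carnot = 7.391/14.80 = 0.4993.

0.4993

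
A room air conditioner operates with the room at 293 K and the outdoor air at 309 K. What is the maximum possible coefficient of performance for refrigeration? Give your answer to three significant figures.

The reservoir spacing is ΔT = 309 − 293 = 16.00 K.
For a reversible cycle, COP_Carnot = T_C/ΔT = 293.00/16.00 = 18.31.

18.3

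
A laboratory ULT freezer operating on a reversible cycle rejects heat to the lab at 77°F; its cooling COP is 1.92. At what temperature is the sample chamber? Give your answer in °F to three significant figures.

For a Carnot refrigerator COP_R = T_C/(T_H − T_C), so T_C = COP·T_H/(1 + COP).
With T_H = 298.15 K, T_C = 1.92 × 298.15/2.920 = 196.04 K.
Converting, 196.04 K = -106.79°F.

-107 °F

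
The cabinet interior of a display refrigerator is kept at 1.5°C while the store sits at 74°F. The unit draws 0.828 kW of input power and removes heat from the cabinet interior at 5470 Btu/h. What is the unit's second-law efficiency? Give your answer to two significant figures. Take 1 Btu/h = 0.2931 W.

0.15

Converting, Q̇_C = 5470 Btu/h = 1.603 kW, so COP_actual = Q̇_C/Ẇ = 1.603/0.8280 = 1.936.
In absolute terms T_C = 274.65 K and T_H = 296.48 K, so ΔT = 21.83 K.
COP_Carnot = T_C/ΔT = 274.65/21.83 = 12.58.
η_II = COP_actual/COP_Carnot = 1.936/12.58 = 0.1539.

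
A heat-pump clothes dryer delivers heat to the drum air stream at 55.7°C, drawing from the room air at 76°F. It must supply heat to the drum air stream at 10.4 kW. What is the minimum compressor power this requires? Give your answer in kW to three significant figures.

In absolute terms T_C = 297.59 K and T_H = 328.85 K, so ΔT = 31.26 K.
COP_Carnot = T_H/ΔT = 328.85/31.26 = 10.52.
Ẇ_min = Q̇/COP_Carnot = 10.40/10.52 = 0.9885 kW.

0.988 kW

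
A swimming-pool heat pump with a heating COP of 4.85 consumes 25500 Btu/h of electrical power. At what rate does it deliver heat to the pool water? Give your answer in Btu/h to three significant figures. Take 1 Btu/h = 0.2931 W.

Q̇_H = COP_HP × Ẇ = 4.85 × 25500 = 123700 Btu/h.

124000 Btu/h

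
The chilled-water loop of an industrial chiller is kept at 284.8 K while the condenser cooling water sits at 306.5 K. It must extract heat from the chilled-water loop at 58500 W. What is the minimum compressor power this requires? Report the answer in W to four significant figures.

4457 W

The reservoir spacing is ΔT = 306.5 − 284.8 = 21.70 K.
COP_Carnot = T_C/ΔT = 284.80/21.70 = 13.12.
Ẇ_min = Q̇/COP_Carnot = 58500/13.12 = 4457 W.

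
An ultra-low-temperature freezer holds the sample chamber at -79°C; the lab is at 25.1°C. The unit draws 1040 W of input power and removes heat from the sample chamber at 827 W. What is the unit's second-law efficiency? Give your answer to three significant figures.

COP_actual = Q̇_C/Ẇ = 827.0/1040 = 0.7952.
In absolute terms T_C = 194.15 K and T_H = 298.25 K, so ΔT = 104.1 K.
COP_Carnot = T_C/ΔT = 194.15/104.1 = 1.865.
η_II = COP_actual/COP_Carnot = 0.7952/1.865 = 0.4264.

0.426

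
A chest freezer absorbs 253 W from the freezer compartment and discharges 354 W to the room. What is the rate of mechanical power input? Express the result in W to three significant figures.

101 W

For a cyclic device the first law requires Q̇_H = Q̇_C + Ẇ.
Ẇ = Q̇_H − Q̇_C = 101.0 W.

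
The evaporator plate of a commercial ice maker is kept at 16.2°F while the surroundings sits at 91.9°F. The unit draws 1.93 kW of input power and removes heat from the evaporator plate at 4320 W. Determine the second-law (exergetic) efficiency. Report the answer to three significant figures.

0.356

Converting, Q̇_C = 4320 W = 4.320 kW, so COP_actual = Q̇_C/Ẇ = 4.320/1.930 = 2.238.
In absolute terms T_C = 264.37 K and T_H = 306.43 K, so ΔT = 42.06 K.
COP_Carnot = T_C/ΔT = 264.37/42.06 = 6.286.
η_II = COP_actual/COP_Carnot = 2.238/6.286 = 0.3561.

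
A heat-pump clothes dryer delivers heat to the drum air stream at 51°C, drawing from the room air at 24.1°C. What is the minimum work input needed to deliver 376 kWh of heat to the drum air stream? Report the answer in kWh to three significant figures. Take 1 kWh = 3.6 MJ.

In absolute terms T_C = 297.25 K and T_H = 324.15 K, so ΔT = 26.90 K.
The reversible limit is COP_HP = T_H/ΔT = 12.05, so W_min = Q_H/COP = Q_H·ΔT/T_H.
W_min = 376.0 × 26.90/324.15 = 31.20 kWh.

31.2 kWh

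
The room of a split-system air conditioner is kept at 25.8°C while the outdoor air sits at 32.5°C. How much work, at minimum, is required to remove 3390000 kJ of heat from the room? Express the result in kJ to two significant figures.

In absolute terms T_C = 298.95 K and T_H = 305.65 K, so ΔT = 6.700 K.
The reversible limit is COP_R = T_C/ΔT = 44.62, so W_min = Q_C/COP = Q_C·ΔT/T_C.
W_min = 3390000 × 6.700/298.95 = 75980 kJ.

76000 kJ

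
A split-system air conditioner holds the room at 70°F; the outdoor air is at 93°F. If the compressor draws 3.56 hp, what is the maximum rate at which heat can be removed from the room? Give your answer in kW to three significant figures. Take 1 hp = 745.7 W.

61.1 kW

In absolute terms T_C = 294.26 K and T_H = 307.04 K, so ΔT = 12.78 K.
COP_Carnot = T_C/ΔT = 294.26/12.78 = 23.03.
Q̇_max = COP_Carnot × Ẇ = 23.03 × 3.560 hp = 81.98 hp = 61.14 kW.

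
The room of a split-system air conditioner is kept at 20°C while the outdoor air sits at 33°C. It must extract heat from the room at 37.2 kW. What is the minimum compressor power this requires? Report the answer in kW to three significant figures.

1.65 kW

In absolute terms T_C = 293.15 K and T_H = 306.15 K, so ΔT = 13.00 K.
COP_Carnot = T_C/ΔT = 293.15/13.00 = 22.55.
Ẇ_min = Q̇/COP_Carnot = 37.20/22.55 = 1.650 kW.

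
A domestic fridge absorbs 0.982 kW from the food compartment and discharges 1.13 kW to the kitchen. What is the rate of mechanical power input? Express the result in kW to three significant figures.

0.148 kW

For a cyclic device the first law requires Q̇_H = Q̇_C + Ẇ.
Ẇ = Q̇_H − Q̇_C = 0.1480 kW.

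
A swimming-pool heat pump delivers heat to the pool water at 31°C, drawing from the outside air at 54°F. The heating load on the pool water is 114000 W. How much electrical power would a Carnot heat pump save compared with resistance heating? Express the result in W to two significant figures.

110000 W

In absolute terms T_C = 285.37 K and T_H = 304.15 K, so ΔT = 18.78 K.
COP_Carnot = T_H/ΔT = 304.15/18.78 = 16.20.
Resistance heating needs Ẇ_res = Q̇_H = 114000 W; the reversible heat pump needs only Ẇ_hp = Q̇_H/COP = 7038 W.
Saving = 114000 − 7038 = 107000 W.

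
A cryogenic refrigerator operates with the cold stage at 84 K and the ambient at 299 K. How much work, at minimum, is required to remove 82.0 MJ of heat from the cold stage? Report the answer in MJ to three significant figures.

210 MJ

The reservoir spacing is ΔT = 299 − 84 = 215.0 K.
The reversible limit is COP_R = T_C/ΔT = 0.3907, so W_min = Q_C/COP = Q_C·ΔT/T_C.
W_min = 82.00 × 215.0/84.00 = 209.9 MJ.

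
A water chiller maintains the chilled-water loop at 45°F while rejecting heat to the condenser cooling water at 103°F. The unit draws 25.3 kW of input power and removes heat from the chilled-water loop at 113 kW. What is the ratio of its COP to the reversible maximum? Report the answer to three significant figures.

COP_actual = Q̇_C/Ẇ = 113.0/25.30 = 4.466.
In absolute terms T_C = 280.37 K and T_H = 312.59 K, so ΔT = 32.22 K.
COP_Carnot = T_C/ΔT = 280.37/32.22 = 8.701.
η_II = COP_actual/COP_Carnot = 4.466/8.701 = 0.5133.

0.513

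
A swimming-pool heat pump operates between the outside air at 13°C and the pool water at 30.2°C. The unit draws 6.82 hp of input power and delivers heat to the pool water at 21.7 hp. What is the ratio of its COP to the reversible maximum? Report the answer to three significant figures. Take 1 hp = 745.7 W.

COP_actual = Q̇_H/Ẇ = 21.70/6.820 = 3.182.
In absolute terms T_C = 286.15 K and T_H = 303.35 K, so ΔT = 17.20 K.
COP_Carnot = T_H/ΔT = 303.35/17.20 = 17.64.
η_II = COP_actual/COP_Carnot = 3.182/17.64 = 0.1804.

0.180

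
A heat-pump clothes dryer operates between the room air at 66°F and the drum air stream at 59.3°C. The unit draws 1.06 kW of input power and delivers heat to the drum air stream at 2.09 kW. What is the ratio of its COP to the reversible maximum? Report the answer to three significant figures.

COP_actual = Q̇_H/Ẇ = 2.090/1.060 = 1.972.
In absolute terms T_C = 292.04 K and T_H = 332.45 K, so ΔT = 40.41 K.
COP_Carnot = T_H/ΔT = 332.45/40.41 = 8.227.
η_II = COP_actual/COP_Carnot = 1.972/8.227 = 0.2397.

0.240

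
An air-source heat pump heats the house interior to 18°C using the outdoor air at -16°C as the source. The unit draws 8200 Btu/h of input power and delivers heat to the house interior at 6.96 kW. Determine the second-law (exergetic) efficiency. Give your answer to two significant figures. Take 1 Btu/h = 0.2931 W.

Converting, Q̇_H = 6.960 kW = 23750 Btu/h, so COP_actual = Q̇_H/Ẇ = 23750/8200 = 2.896.
In absolute terms T_C = 257.15 K and T_H = 291.15 K, so ΔT = 34.00 K.
COP_Carnot = T_H/ΔT = 291.15/34.00 = 8.563.
η_II = COP_actual/COP_Carnot = 2.896/8.563 = 0.3382.

0.34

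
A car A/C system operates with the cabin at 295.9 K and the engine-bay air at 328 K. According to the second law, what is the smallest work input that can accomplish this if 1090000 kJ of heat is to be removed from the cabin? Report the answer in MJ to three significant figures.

The reservoir spacing is ΔT = 328 − 295.9 = 32.10 K.
The reversible limit is COP_R = T_C/ΔT = 9.218, so W_min = Q_C/COP = Q_C·ΔT/T_C.
W_min = 1090000 × 32.10/295.90 = 118200 kJ = 118.2 MJ.

118 MJ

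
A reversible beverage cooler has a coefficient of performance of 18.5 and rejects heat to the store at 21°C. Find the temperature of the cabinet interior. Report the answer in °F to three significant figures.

For a Carnot refrigerator COP_R = T_C/(T_H − T_C), so T_C = COP·T_H/(1 + COP).
With T_H = 294.15 K, T_C = 18.5 × 294.15/19.50 = 279.07 K.
Converting, 279.07 K = 42.65°F.

42.6 °F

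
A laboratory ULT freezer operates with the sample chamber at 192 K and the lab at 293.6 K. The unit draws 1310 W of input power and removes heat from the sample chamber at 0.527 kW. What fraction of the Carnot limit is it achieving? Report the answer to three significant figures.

Converting, Q̇_C = 0.5270 kW = 527.0 W, so COP_actual = Q̇_C/Ẇ = 527.0/1310 = 0.4023.
The reservoir spacing is ΔT = 293.6 − 192 = 101.6 K.
COP_Carnot = T_C/ΔT = 192.00/101.6 = 1.890.
η_II = COP_actual/COP_Carnot = 0.4023/1.890 = 0.2129.

0.213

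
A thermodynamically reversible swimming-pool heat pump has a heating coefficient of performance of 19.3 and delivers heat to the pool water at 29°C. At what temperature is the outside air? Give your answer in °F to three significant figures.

56.0 °F

COP_HP = T_H/(T_H − T_C) gives T_H − T_C = T_H/COP.
With T_H = 302.15 K, T_C = 302.15 × (1 − 1/19.3) = 286.49 K.
Converting, 286.49 K = 56.02°F.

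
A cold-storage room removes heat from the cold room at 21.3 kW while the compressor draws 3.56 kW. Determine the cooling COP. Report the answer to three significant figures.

The first law gives Q̇_H = Q̇_C + Ẇ, so the three rates are Q̇_C = 21.30, Q̇_H = 24.86, Ẇ = 3.560 kW.
COP_R = Q̇_C/Ẇ = 21.30/3.560 = 5.983.

5.98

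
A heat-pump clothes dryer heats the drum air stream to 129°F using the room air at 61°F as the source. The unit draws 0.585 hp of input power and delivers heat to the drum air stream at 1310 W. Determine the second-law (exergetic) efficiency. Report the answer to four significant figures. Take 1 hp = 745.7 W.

Converting, Q̇_H = 1310 W = 1.757 hp, so COP_actual = Q̇_H/Ẇ = 1.757/0.5850 = 3.003.
In absolute terms T_C = 289.26 K and T_H = 327.04 K, so ΔT = 37.78 K.
COP_Carnot = T_H/ΔT = 327.04/37.78 = 8.657.
η_II = COP_actual/COP_Carnot = 3.003/8.657 = 0.3469.

0.3469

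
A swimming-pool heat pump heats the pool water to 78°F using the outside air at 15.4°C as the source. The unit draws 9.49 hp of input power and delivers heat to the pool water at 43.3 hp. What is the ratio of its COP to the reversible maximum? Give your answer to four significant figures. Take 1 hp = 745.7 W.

COP_actual = Q̇_H/Ẇ = 43.30/9.490 = 4.563.
In absolute terms T_C = 288.55 K and T_H = 298.71 K, so ΔT = 10.16 K.
COP_Carnot = T_H/ΔT = 298.71/10.16 = 29.41.
η_II = COP_actual/COP_Carnot = 4.563/29.41 = 0.1551.

0.1551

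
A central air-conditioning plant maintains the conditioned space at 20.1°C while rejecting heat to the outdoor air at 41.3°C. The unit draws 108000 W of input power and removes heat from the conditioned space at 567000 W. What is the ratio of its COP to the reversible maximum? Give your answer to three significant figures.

0.380

COP_actual = Q̇_C/Ẇ = 567000/108000 = 5.250.
In absolute terms T_C = 293.25 K and T_H = 314.45 K, so ΔT = 21.20 K.
COP_Carnot = T_C/ΔT = 293.25/21.20 = 13.83.
η_II = COP_actual/COP_Carnot = 5.250/13.83 = 0.3795.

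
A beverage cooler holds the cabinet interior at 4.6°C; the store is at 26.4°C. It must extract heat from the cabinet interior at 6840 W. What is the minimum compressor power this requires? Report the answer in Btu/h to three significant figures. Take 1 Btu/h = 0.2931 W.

1830 Btu/h

In absolute terms T_C = 277.75 K and T_H = 299.55 K, so ΔT = 21.80 K.
COP_Carnot = T_C/ΔT = 277.75/21.80 = 12.74.
Ẇ_min = Q̇/COP_Carnot = 6840/12.74 = 536.9 W = 1832 Btu/h.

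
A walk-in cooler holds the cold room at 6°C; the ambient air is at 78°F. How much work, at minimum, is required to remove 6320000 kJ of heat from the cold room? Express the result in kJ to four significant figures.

442700 kJ

In absolute terms T_C = 279.15 K and T_H = 298.71 K, so ΔT = 19.56 K.
The reversible limit is COP_R = T_C/ΔT = 14.27, so W_min = Q_C/COP = Q_C·ΔT/T_C.
W_min = 6320000 × 19.56/279.15 = 442700 kJ.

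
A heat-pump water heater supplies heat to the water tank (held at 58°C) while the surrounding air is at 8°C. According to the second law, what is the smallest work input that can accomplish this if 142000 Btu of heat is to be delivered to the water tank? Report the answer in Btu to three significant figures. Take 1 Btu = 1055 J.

21400 Btu

In absolute terms T_C = 281.15 K and T_H = 331.15 K, so ΔT = 50.00 K.
The reversible limit is COP_HP = T_H/ΔT = 6.623, so W_min = Q_H/COP = Q_H·ΔT/T_H.
W_min = 142000 × 50.00/331.15 = 21440 Btu.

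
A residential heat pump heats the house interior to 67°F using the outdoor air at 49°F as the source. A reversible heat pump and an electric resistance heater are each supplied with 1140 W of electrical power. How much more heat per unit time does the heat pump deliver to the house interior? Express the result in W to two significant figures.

In absolute terms T_C = 282.59 K and T_H = 292.59 K, so ΔT = 10.00 K.
COP_Carnot = T_H/ΔT = 292.59/10.00 = 29.26.
The heat pump delivers Q̇_H = COP × Ẇ = 33360 W; the resistance heater delivers Ẇ = 1140 W.
Extra = (COP − 1)·Ẇ = 32220 W.

32000 W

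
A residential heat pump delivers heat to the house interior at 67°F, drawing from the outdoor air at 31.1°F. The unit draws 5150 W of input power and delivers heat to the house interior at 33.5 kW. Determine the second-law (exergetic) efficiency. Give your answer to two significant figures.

Converting, Q̇_H = 33.50 kW = 33500 W, so COP_actual = Q̇_H/Ẇ = 33500/5150 = 6.505.
In absolute terms T_C = 272.65 K and T_H = 292.59 K, so ΔT = 19.94 K.
COP_Carnot = T_H/ΔT = 292.59/19.94 = 14.67.
η_II = COP_actual/COP_Carnot = 6.505/14.67 = 0.4434.

0.44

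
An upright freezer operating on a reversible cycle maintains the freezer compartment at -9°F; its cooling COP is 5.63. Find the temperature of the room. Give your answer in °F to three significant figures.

71.0 °F

COP_R = T_C/(T_H − T_C) gives T_H − T_C = T_C/COP.
With T_C = 250.37 K, T_H = 250.37 × (1 + 1/5.63) = 294.84 K.
Converting, 294.84 K = 71.05°F.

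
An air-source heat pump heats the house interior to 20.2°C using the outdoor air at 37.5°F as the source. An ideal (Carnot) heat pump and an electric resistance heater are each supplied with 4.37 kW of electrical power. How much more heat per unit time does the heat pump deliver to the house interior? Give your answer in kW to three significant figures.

70.4 kW

In absolute terms T_C = 276.21 K and T_H = 293.35 K, so ΔT = 17.14 K.
COP_Carnot = T_H/ΔT = 293.35/17.14 = 17.11.
The heat pump delivers Q̇_H = COP × Ẇ = 74.77 kW; the resistance heater delivers Ẇ = 4.370 kW.
Extra = (COP − 1)·Ẇ = 70.40 kW.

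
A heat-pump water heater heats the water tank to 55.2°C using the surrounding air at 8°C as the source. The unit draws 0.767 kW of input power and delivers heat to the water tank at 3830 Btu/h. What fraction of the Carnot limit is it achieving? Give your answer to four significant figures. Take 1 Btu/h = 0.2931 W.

0.2104

Converting, Q̇_H = 3830 Btu/h = 1.123 kW, so COP_actual = Q̇_H/Ẇ = 1.123/0.7670 = 1.464.
In absolute terms T_C = 281.15 K and T_H = 328.35 K, so ΔT = 47.20 K.
COP_Carnot = T_H/ΔT = 328.35/47.20 = 6.957.
η_II = COP_actual/COP_Carnot = 1.464/6.957 = 0.2104.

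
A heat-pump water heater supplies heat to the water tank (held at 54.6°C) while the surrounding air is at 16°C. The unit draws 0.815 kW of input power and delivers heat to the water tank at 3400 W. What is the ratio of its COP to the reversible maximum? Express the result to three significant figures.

0.491

Converting, Q̇_H = 3400 W = 3.400 kW, so COP_actual = Q̇_H/Ẇ = 3.400/0.8150 = 4.172.
In absolute terms T_C = 289.15 K and T_H = 327.75 K, so ΔT = 38.60 K.
COP_Carnot = T_H/ΔT = 327.75/38.60 = 8.491.
η_II = COP_actual/COP_Carnot = 4.172/8.491 = 0.4913.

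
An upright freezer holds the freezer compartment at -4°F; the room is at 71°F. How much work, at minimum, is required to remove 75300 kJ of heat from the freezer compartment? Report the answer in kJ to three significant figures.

In absolute terms T_C = 253.15 K and T_H = 294.82 K, so ΔT = 41.67 K.
The reversible limit is COP_R = T_C/ΔT = 6.076, so W_min = Q_C/COP = Q_C·ΔT/T_C.
W_min = 75300 × 41.67/253.15 = 12390 kJ.

12400 kJ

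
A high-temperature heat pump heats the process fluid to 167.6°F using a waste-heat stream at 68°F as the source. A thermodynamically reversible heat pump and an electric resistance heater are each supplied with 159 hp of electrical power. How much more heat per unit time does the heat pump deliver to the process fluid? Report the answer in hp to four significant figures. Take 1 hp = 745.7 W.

842.4 hp

In absolute terms T_C = 293.15 K and T_H = 348.48 K, so ΔT = 55.33 K.
COP_Carnot = T_H/ΔT = 348.48/55.33 = 6.298.
The heat pump delivers Q̇_H = COP × Ẇ = 1001 hp; the resistance heater delivers Ẇ = 159.0 hp.
Extra = (COP − 1)·Ẇ = 842.4 hp.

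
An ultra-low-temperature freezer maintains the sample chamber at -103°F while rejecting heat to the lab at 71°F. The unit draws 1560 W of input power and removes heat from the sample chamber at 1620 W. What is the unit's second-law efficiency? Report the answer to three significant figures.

COP_actual = Q̇_C/Ẇ = 1620/1560 = 1.038.
In absolute terms T_C = 198.15 K and T_H = 294.82 K, so ΔT = 96.67 K.
COP_Carnot = T_C/ΔT = 198.15/96.67 = 2.050.
η_II = COP_actual/COP_Carnot = 1.038/2.050 = 0.5066.

0.507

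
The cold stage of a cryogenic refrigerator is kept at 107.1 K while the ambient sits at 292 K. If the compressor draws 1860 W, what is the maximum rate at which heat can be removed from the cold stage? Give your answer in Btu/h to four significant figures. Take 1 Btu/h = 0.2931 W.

The reservoir spacing is ΔT = 292 − 107.1 = 184.9 K.
COP_Carnot = T_C/ΔT = 107.10/184.9 = 0.5792.
Q̇_max = COP_Carnot × Ẇ = 0.5792 × 1860 W = 1077 W = 3676 Btu/h.

3676 Btu/h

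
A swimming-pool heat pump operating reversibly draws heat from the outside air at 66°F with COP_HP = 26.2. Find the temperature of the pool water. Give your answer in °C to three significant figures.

30.5 °C

COP_HP = T_H/(T_H − T_C) rearranges to T_H = COP·T_C/(COP − 1).
With T_C = 292.04 K, T_H = 26.2 × 292.04/25.20 = 303.63 K.
Converting, 303.63 K = 30.48°C.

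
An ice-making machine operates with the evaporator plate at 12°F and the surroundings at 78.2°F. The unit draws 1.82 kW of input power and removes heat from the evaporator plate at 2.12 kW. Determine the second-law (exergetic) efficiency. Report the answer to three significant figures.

COP_actual = Q̇_C/Ẇ = 2.120/1.820 = 1.165.
In absolute terms T_C = 262.04 K and T_H = 298.82 K, so ΔT = 36.78 K.
COP_Carnot = T_C/ΔT = 262.04/36.78 = 7.125.
η_II = COP_actual/COP_Carnot = 1.165/7.125 = 0.1635.

0.163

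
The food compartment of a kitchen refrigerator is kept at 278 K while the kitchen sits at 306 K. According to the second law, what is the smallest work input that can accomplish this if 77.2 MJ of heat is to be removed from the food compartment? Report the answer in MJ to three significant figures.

The reservoir spacing is ΔT = 306 − 278 = 28.00 K.
The reversible limit is COP_R = T_C/ΔT = 9.929, so W_min = Q_C/COP = Q_C·ΔT/T_C.
W_min = 77.20 × 28.00/278.00 = 7.776 MJ.

7.78 MJ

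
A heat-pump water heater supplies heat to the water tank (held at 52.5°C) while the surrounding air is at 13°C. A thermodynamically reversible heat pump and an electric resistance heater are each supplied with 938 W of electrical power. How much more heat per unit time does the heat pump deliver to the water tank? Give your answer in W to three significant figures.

In absolute terms T_C = 286.15 K and T_H = 325.65 K, so ΔT = 39.50 K.
COP_Carnot = T_H/ΔT = 325.65/39.50 = 8.244.
The heat pump delivers Q̇_H = COP × Ẇ = 7733 W; the resistance heater delivers Ẇ = 938.0 W.
Extra = (COP − 1)·Ẇ = 6795 W.

6800 W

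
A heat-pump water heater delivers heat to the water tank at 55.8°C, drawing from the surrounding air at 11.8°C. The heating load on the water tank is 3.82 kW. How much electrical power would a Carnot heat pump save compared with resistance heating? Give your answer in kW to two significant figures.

In absolute terms T_C = 284.95 K and T_H = 328.95 K, so ΔT = 44.00 K.
COP_Carnot = T_H/ΔT = 328.95/44.00 = 7.476.
Resistance heating needs Ẇ_res = Q̇_H = 3.820 kW; the reversible heat pump needs only Ẇ_hp = Q̇_H/COP = 0.5110 kW.
Saving = 3.820 − 0.5110 = 3.309 kW.

3.3 kW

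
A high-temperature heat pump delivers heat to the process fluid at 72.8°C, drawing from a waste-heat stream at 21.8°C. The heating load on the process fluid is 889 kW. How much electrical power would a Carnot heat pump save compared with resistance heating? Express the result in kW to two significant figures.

In absolute terms T_C = 294.95 K and T_H = 345.95 K, so ΔT = 51.00 K.
COP_Carnot = T_H/ΔT = 345.95/51.00 = 6.783.
Resistance heating needs Ẇ_res = Q̇_H = 889.0 kW; the reversible heat pump needs only Ẇ_hp = Q̇_H/COP = 131.1 kW.
Saving = 889.0 − 131.1 = 757.9 kW.

760 kW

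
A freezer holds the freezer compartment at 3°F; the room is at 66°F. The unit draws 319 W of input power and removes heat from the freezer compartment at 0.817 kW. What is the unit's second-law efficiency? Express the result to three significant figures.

Converting, Q̇_C = 0.8170 kW = 817.0 W, so COP_actual = Q̇_C/Ẇ = 817.0/319.0 = 2.561.
In absolute terms T_C = 257.04 K and T_H = 292.04 K, so ΔT = 35.00 K.
COP_Carnot = T_C/ΔT = 257.04/35.00 = 7.344.
η_II = COP_actual/COP_Carnot = 2.561/7.344 = 0.3487.

0.349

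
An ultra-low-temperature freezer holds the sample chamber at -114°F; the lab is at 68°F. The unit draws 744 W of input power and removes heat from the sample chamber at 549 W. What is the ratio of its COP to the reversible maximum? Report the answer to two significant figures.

0.39

COP_actual = Q̇_C/Ẇ = 549.0/744.0 = 0.7379.
In absolute terms T_C = 192.04 K and T_H = 293.15 K, so ΔT = 101.1 K.
COP_Carnot = T_C/ΔT = 192.04/101.1 = 1.899.
η_II = COP_actual/COP_Carnot = 0.7379/1.899 = 0.3885.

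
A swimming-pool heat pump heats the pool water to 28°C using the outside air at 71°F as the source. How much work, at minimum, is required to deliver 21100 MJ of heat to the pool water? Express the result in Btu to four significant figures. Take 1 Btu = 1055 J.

420600 Btu

In absolute terms T_C = 294.82 K and T_H = 301.15 K, so ΔT = 6.333 K.
The reversible limit is COP_HP = T_H/ΔT = 47.55, so W_min = Q_H/COP = Q_H·ΔT/T_H.
W_min = 21100 × 6.333/301.15 = 443.7 MJ = 420600 Btu.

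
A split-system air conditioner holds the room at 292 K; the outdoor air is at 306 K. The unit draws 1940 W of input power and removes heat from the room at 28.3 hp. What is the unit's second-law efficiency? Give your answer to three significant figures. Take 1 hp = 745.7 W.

0.522

Converting, Q̇_C = 28.30 hp = 21100 W, so COP_actual = Q̇_C/Ẇ = 21100/1940 = 10.88.
The reservoir spacing is ΔT = 306 − 292 = 14.00 K.
COP_Carnot = T_C/ΔT = 292.00/14.00 = 20.86.
η_II = COP_actual/COP_Carnot = 10.88/20.86 = 0.5215.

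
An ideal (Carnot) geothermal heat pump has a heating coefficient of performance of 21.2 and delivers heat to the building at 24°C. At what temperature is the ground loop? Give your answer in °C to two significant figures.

COP_HP = T_H/(T_H − T_C) gives T_H − T_C = T_H/COP.
With T_H = 297.15 K, T_C = 297.15 × (1 − 1/21.2) = 283.13 K.
Converting, 283.13 K = 9.98°C.

10 °C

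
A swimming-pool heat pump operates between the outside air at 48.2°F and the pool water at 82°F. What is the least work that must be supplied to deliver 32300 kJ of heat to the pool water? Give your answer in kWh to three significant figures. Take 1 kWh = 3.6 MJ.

In absolute terms T_C = 282.15 K and T_H = 300.93 K, so ΔT = 18.78 K.
The reversible limit is COP_HP = T_H/ΔT = 16.03, so W_min = Q_H/COP = Q_H·ΔT/T_H.
W_min = 32300 × 18.78/300.93 = 2016 kJ = 0.5599 kWh.

0.560 kWh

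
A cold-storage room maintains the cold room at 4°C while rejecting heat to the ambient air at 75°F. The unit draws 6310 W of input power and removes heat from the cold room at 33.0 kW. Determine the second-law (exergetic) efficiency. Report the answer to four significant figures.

Converting, Q̇_C = 33.00 kW = 33000 W, so COP_actual = Q̇_C/Ẇ = 33000/6310 = 5.230.
In absolute terms T_C = 277.15 K and T_H = 297.04 K, so ΔT = 19.89 K.
COP_Carnot = T_C/ΔT = 277.15/19.89 = 13.93.
η_II = COP_actual/COP_Carnot = 5.230/13.93 = 0.3753.

0.3753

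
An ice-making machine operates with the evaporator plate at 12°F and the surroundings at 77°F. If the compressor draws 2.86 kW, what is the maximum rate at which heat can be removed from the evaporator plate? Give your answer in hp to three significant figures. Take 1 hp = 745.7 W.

In absolute terms T_C = 262.04 K and T_H = 298.15 K, so ΔT = 36.11 K.
COP_Carnot = T_C/ΔT = 262.04/36.11 = 7.256.
Q̇_max = COP_Carnot × Ẇ = 7.256 × 2.860 kW = 20.75 kW = 27.83 hp.

27.8 hp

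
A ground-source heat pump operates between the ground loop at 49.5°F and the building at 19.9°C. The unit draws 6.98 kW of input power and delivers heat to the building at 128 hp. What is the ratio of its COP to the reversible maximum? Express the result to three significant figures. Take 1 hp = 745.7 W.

Converting, Q̇_H = 128.0 hp = 95.45 kW, so COP_actual = Q̇_H/Ẇ = 95.45/6.980 = 13.67.
In absolute terms T_C = 282.87 K and T_H = 293.05 K, so ΔT = 10.18 K.
COP_Carnot = T_H/ΔT = 293.05/10.18 = 28.79.
η_II = COP_actual/COP_Carnot = 13.67/28.79 = 0.4749.

0.475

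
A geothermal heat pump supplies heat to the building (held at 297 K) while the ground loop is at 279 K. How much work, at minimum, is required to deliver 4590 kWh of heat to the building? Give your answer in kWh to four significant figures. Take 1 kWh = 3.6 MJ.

The reservoir spacing is ΔT = 297 − 279 = 18.00 K.
The reversible limit is COP_HP = T_H/ΔT = 16.50, so W_min = Q_H/COP = Q_H·ΔT/T_H.
W_min = 4590 × 18.00/297.00 = 278.2 kWh.

278.2 kWh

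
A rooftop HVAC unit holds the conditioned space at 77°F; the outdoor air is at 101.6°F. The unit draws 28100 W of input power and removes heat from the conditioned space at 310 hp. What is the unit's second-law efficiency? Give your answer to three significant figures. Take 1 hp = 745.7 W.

0.377

Converting, Q̇_C = 310.0 hp = 231200 W, so COP_actual = Q̇_C/Ẇ = 231200/28100 = 8.227.
In absolute terms T_C = 298.15 K and T_H = 311.82 K, so ΔT = 13.67 K.
COP_Carnot = T_C/ΔT = 298.15/13.67 = 21.82.
η_II = COP_actual/COP_Carnot = 8.227/21.82 = 0.3771.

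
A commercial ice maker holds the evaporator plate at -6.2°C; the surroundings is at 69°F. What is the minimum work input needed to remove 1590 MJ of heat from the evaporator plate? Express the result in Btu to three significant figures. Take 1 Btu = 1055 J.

151000 Btu

In absolute terms T_C = 266.95 K and T_H = 293.71 K, so ΔT = 26.76 K.
The reversible limit is COP_R = T_C/ΔT = 9.977, so W_min = Q_C/COP = Q_C·ΔT/T_C.
W_min = 1590 × 26.76/266.95 = 159.4 MJ = 151100 Btu.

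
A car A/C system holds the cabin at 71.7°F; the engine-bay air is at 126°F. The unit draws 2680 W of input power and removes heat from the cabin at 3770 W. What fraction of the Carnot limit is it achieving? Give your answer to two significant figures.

COP_actual = Q̇_C/Ẇ = 3770/2680 = 1.407.
In absolute terms T_C = 295.21 K and T_H = 325.37 K, so ΔT = 30.17 K.
COP_Carnot = T_C/ΔT = 295.21/30.17 = 9.786.
η_II = COP_actual/COP_Carnot = 1.407/9.786 = 0.1438.

0.14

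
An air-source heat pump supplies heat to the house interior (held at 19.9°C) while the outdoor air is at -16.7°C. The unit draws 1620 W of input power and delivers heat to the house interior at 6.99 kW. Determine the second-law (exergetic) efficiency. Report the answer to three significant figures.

0.539

Converting, Q̇_H = 6.990 kW = 6990 W, so COP_actual = Q̇_H/Ẇ = 6990/1620 = 4.315.
In absolute terms T_C = 256.45 K and T_H = 293.05 K, so ΔT = 36.60 K.
COP_Carnot = T_H/ΔT = 293.05/36.60 = 8.007.
η_II = COP_actual/COP_Carnot = 4.315/8.007 = 0.5389.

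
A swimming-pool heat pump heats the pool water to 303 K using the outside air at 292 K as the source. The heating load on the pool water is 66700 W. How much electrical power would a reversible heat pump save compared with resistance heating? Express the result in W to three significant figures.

The reservoir spacing is ΔT = 303 − 292 = 11.00 K.
COP_Carnot = T_H/ΔT = 303.00/11.00 = 27.55.
Resistance heating needs Ẇ_res = Q̇_H = 66700 W; the reversible heat pump needs only Ẇ_hp = Q̇_H/COP = 2421 W.
Saving = 66700 − 2421 = 64280 W.

64300 W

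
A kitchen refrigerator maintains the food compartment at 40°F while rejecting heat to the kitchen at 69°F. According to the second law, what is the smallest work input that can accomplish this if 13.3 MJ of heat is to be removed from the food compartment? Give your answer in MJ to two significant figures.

0.77 MJ

In absolute terms T_C = 277.59 K and T_H = 293.71 K, so ΔT = 16.11 K.
The reversible limit is COP_R = T_C/ΔT = 17.23, so W_min = Q_C/COP = Q_C·ΔT/T_C.
W_min = 13.30 × 16.11/277.59 = 0.7719 MJ.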